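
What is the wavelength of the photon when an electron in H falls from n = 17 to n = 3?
846.500217 nm

First, find the transition energy using E_n = -13.6057 / n² eV:
E_17 = -13.6057 / 17² = -0.0470785467 eV
E_3 = -13.6057 / 3² = -1.5117444444 eV

Photon energy: |ΔE| = |E_3 - E_17| = 1.4646658977 eV

Convert to wavelength using E = hc/λ with hc = 1239.84 eV·nm:
λ = hc/E = 1239.84 eV·nm / 1.4646658977 eV
λ = 846.500217 nm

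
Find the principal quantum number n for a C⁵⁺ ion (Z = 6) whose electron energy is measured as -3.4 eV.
n = 12

The exact energy levels follow E_n = -13.6057 Z² / n² eV with Z = 6.

The measured value (-3.4 eV) is reported to only 2 significant figures, so we must test candidate n values and see which one matches to that precision.

Candidate energies:
  n = 10:  E = -13.6057 × 6² / 10² = -4.89805 eV
  n = 11:  E = -13.6057 × 6² / 11² = -4.04798 eV
  n = 12:  E = -13.6057 × 6² / 12² = -3.40143 eV  ← matches
  n = 13:  E = -13.6057 × 6² / 13² = -2.89826 eV
  n = 14:  E = -13.6057 × 6² / 14² = -2.49901 eV

Checking against the measurement of -3.4 eV (2 sig figs), only n = 12 agrees:
E_12 = -3.40143 eV, which rounds to -3.4 eV ✓

Therefore n = 12.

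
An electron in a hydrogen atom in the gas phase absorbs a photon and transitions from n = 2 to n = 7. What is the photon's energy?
3.12 eV

The energy levels of a hydrogen-like atom are E_n = -13.6057 eV / n².

Energy at n = 2: E_2 = -13.6057 / 2² = -3.40143 eV
Energy at n = 7: E_7 = -13.6057 / 7² = -0.27767 eV

The excitation energy is the difference:
ΔE = E_7 - E_2
ΔE = -0.27767 - (-3.40143)
ΔE = 3.12 eV

Since this is positive, energy must be absorbed (photon absorption).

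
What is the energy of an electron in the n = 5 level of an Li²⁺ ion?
-4.898052 eV

For hydrogen-like ions, the energy levels scale with Z²:
E_n = -13.6057 Z² / n² eV

For Li²⁺ (Z = 3) at n = 5:
E_5 = -13.6057 × 3² / 5²
E_5 = -13.6057 × 9 / 25
E_5 = -122.4513 / 25
E_5 = -4.898052 eV

The energy is 9 times more negative than hydrogen at the same n due to the stronger nuclear charge.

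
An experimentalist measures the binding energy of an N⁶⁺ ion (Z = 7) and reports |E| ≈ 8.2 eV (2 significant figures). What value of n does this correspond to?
n = 9

The exact energy levels follow E_n = -13.6057 Z² / n² eV with Z = 7.

The measured value (-8.2 eV) is reported to only 2 significant figures, so we must test candidate n values and see which one matches to that precision.

Candidate energies:
  n = 7:  E = -13.6057 × 7² / 7² = -13.60570 eV
  n = 8:  E = -13.6057 × 7² / 8² = -10.41686 eV
  n = 9:  E = -13.6057 × 7² / 9² = -8.23061 eV  ← matches
  n = 10:  E = -13.6057 × 7² / 10² = -6.66679 eV
  n = 11:  E = -13.6057 × 7² / 11² = -5.50975 eV

Checking against the measurement of -8.2 eV (2 sig figs), only n = 9 agrees:
E_9 = -8.23061 eV, which rounds to -8.2 eV ✓

Therefore n = 9.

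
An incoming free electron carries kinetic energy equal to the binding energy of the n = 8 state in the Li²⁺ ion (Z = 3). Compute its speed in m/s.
8.2038e+05 m/s (or 0.27365% of c)

The binding energy at n = 8 for Li²⁺ is:
E_8 = -13.6057 × 3²/8² = -1.9133016 eV
|E_8| = 1.9133016 eV

Convert to Joules:
KE = 1.9133016 eV × (1.602177 × 10⁻¹⁹ J/eV) = 3.065448e-19 J

Using KE = ½mv²:
v = √(2·KE/m_e)
v = √(2 × 3.065448e-19 J / 9.10938 × 10⁻³¹ kg)
v = 8.2038e+05 m/s

This is approximately 0.27365% the speed of light.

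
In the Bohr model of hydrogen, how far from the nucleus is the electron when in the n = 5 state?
1.3229 nm (or 13.2294 Å)

The Bohr radius formula is:
r_n = n² a₀ / Z

where a₀ = 0.0529177 nm is the Bohr radius.

For H (Z = 1) at n = 5:
r_5 = 5² × 0.0529177 nm / 1
r_5 = 25 × 0.0529177 nm / 1
r_5 = 1.32294 nm / 1
r_5 = 1.3229 nm

The electron orbits at approximately 1.3229 nm from the nucleus.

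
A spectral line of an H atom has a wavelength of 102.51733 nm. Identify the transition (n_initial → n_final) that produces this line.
n = 3 → n = 1

First, find the photon energy from the wavelength (hc = 1239.84 eV·nm):
E = hc/λ = 1239.84 eV·nm / 102.51733 nm = 12.093955 eV

The energy levels of hydrogen satisfy E_n = -13.6057 / n² eV, so an emission n_i → n_f releases
ΔE = 13.6057 × (1/n_f² − 1/n_i²) eV.

Setting ΔE equal to the photon energy:
1/n_f² − 1/n_i² = 12.093955 / 13.6057 = 0.88888885

Since 1/n_i² must be positive, we need 1/n_f² > 0.88888885, i.e. n_f ≤ 1. For each allowed n_f, solve n_i = (1/n_f² − 0.88888885)^(−1/2) and check whether it is a whole number:
  n_f = 1: 1/n_i² = 1.00000000 − 0.88888885 = 0.11111115 → n_i = 3.000  → integer, n_i = 3 ✓

Only n_f = 1 gives an integer upper level, n_i = 3.

The transition is from n = 3 to n = 1 (emission).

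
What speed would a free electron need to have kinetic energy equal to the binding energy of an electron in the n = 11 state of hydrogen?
1.989e+05 m/s (or 0.06634% of c)

The binding energy at n = 11 for hydrogen is:
E_11 = -13.6057/11² = -0.1124438 eV
|E_11| = 0.1124438 eV

Convert to Joules:
KE = 0.1124438 eV × (1.602177 × 10⁻¹⁹ J/eV) = 1.80155e-20 J

Using KE = ½mv²:
v = √(2·KE/m_e)
v = √(2 × 1.80155e-20 J / 9.10938 × 10⁻³¹ kg)
v = 1.989e+05 m/s

This is approximately 0.06634% the speed of light.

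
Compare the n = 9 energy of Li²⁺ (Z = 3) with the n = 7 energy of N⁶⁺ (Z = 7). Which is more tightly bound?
N⁶⁺ at n = 7 (E = -13.605700 eV)

Using E_n = -13.6057 Z² / n² eV:

Li²⁺ (Z = 3) at n = 9:
E = -13.6057 × 3² / 9² = -13.6057 × 9 / 81 = -1.511744444 eV

N⁶⁺ (Z = 7) at n = 7:
E = -13.6057 × 7² / 7² = -13.6057 × 49 / 49 = -13.605700000 eV

Since -13.605700000 eV < -1.511744444 eV,
N⁶⁺ at n = 7 is more tightly bound (requires more energy to ionize).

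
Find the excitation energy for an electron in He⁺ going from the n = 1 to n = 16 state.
54.210211 eV

The energy levels of a hydrogen-like atom are E_n = -13.6057 Z² eV / n².

Energy at n = 1: E_1 = -13.6057 × 2² / 1² = -54.422800000 eV
Energy at n = 16: E_16 = -13.6057 × 2² / 16² = -0.212589063 eV

The excitation energy is the difference:
ΔE = E_16 - E_1
ΔE = -0.212589063 - (-54.422800000)
ΔE = 54.210211 eV

Since this is positive, energy must be absorbed (photon absorption).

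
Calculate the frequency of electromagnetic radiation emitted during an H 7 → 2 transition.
7.55e+14 Hz

First, find the transition energy:
E_7 = -13.6057 / 7² = -0.27766735 eV
E_2 = -13.6057 / 2² = -3.40142500 eV
|ΔE| = |E_2 - E_7| = 3.12375765 eV

Convert to Joules: E = 3.12375765 eV × (1.602177 × 10⁻¹⁹ J/eV) = 5.0048e-19 J

Using E = hf:
f = E/h = 5.0048e-19 J / (6.62607 × 10⁻³⁴ J·s)
f = 7.55e+14 Hz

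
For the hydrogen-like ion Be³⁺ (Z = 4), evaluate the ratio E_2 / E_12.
36.000000

Using E_n = -13.6057 Z² / n² eV with Z = 4:

E_2 = -13.6057 × 4² / 2² = -217.6912 / 4 = -54.422800000000 eV
E_12 = -13.6057 × 4² / 12² = -217.6912 / 144 = -1.511744444444 eV

The ratio is:
E_2/E_12 = (-54.422800000000) / (-1.511744444444)
E_2/E_12 = (-217.6912/4) / (-217.6912/144)
E_2/E_12 = 144/4
E_2/E_12 = 36.000000
(Note: the Z² factors cancel in the ratio.)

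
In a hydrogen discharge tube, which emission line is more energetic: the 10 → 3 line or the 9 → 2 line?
9 → 2

Calculate the energy for each transition:

Transition 10 → 3:
ΔE₁ = |E_3 - E_10| = |-13.6057/3² - (-13.6057/10²)|
ΔE₁ = |-1.511744444 - (-0.136057000)| = 1.375687 eV

Transition 9 → 2:
ΔE₂ = |E_2 - E_9| = |-13.6057/2² - (-13.6057/9²)|
ΔE₂ = |-3.401425000 - (-0.167971605)| = 3.233453 eV

Since 3.233453 eV > 1.375687 eV, the transition 9 → 2 emits the more energetic photon.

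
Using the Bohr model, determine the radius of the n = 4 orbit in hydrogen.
0.8467 nm (or 8.4668 Å)

The Bohr radius formula is:
r_n = n² a₀ / Z

where a₀ = 0.0529177 nm is the Bohr radius.

For H (Z = 1) at n = 4:
r_4 = 4² × 0.0529177 nm / 1
r_4 = 16 × 0.0529177 nm / 1
r_4 = 0.84668 nm / 1
r_4 = 0.8467 nm

The electron orbits at approximately 0.8467 nm from the nucleus.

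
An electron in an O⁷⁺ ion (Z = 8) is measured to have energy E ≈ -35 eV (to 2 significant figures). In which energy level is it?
n = 5

The exact energy levels follow E_n = -13.6057 Z² / n² eV with Z = 8.

The measured value (-35 eV) is reported to only 2 significant figures, so we must test candidate n values and see which one matches to that precision.

Candidate energies:
  n = 3:  E = -13.6057 × 8² / 3² = -96.75164 eV
  n = 4:  E = -13.6057 × 8² / 4² = -54.42280 eV
  n = 5:  E = -13.6057 × 8² / 5² = -34.83059 eV  ← matches
  n = 6:  E = -13.6057 × 8² / 6² = -24.18791 eV
  n = 7:  E = -13.6057 × 8² / 7² = -17.77071 eV

Checking against the measurement of -35 eV (2 sig figs), only n = 5 agrees:
E_5 = -34.83059 eV, which rounds to -35 eV ✓

Therefore n = 5.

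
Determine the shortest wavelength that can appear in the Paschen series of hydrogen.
820.1386 nm

The series limit corresponds to the transition from n = ∞ to n = 3.
This is the highest energy (shortest wavelength) transition in the Paschen series.

E_∞ = 0 eV
E_3 = -13.6057 / 3² = -1.51174444 eV

Energy at series limit:
ΔE = E_∞ - E_3 = 0 - (-1.51174444) = 1.51174444 eV
λ = hc/E = 1239.84 eV·nm / 1.51174444 eV = 820.1386 nm

This energy equals the ionization energy from the n = 3 state of hydrogen.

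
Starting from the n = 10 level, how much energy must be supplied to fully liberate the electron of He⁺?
0.544 eV

The ionization energy is the energy needed to remove the electron completely (n → ∞).

For a hydrogen-like ion with Z = 2, E_n = -13.6057 Z² / n² eV.

At n = 10: E_10 = -13.6057 × 2² / 10² = -0.544228 eV
At n = ∞: E_∞ = 0 eV

Ionization energy = E_∞ - E_10 = 0 - (-0.544228) = 0.544228 eV
Ionization energy ≈ 0.544 eV

This is also called the binding energy of the electron in state n = 10.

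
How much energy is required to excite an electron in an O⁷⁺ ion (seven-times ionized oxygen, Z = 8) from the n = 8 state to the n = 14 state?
9.16302 eV

The energy levels of a hydrogen-like atom are E_n = -13.6057 Z² eV / n².

Energy at n = 8: E_8 = -13.6057 × 8² / 8² = -13.60570000 eV
Energy at n = 14: E_14 = -13.6057 × 8² / 14² = -4.44267755 eV

The excitation energy is the difference:
ΔE = E_14 - E_8
ΔE = -4.44267755 - (-13.60570000)
ΔE = 9.16302 eV

Since this is positive, energy must be absorbed (photon absorption).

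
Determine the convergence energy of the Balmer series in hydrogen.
3.4014 eV

The series limit corresponds to the transition from n = ∞ to n = 2.
This is the highest energy (shortest wavelength) transition in the Balmer series.

E_∞ = 0 eV
E_2 = -13.6057 / 2² = -3.4014 eV

Energy at series limit:
ΔE = E_∞ - E_2 = 0 - (-3.4014) = 3.4014 eV

This energy equals the ionization energy from the n = 2 state of hydrogen.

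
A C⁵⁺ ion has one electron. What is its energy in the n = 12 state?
-3.40 eV

For hydrogen-like ions, the energy levels scale with Z²:
E_n = -13.6057 Z² / n² eV

For C⁵⁺ (Z = 6) at n = 12:
E_12 = -13.6057 × 6² / 12²
E_12 = -13.6057 × 36 / 144
E_12 = -489.8052 / 144
E_12 = -3.40 eV

The energy is 36 times more negative than hydrogen at the same n due to the stronger nuclear charge.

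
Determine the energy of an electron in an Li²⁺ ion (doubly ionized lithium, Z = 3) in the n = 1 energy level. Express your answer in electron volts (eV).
-122.4513 eV

The energy levels of a hydrogen-like atom are given by:
E_n = -13.6057 Z² / n² eV  (with Z = 3 for Li²⁺)

For n = 1:
E_1 = -13.6057 × 3² / 1²
E_1 = -13.6057 × 9 / 1
E_1 = -122.4513 eV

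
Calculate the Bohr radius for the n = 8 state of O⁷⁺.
0.4233 nm (or 4.2334 Å)

The Bohr radius formula is:
r_n = n² a₀ / Z

where a₀ = 0.0529177 nm is the Bohr radius.

For O⁷⁺ (Z = 8) at n = 8:
r_8 = 8² × 0.0529177 nm / 8
r_8 = 64 × 0.0529177 nm / 8
r_8 = 3.38673 nm / 8
r_8 = 0.4233 nm

The electron orbits at approximately 0.4233 nm from the nucleus.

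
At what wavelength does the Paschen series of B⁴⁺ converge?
32.80554 nm

The series limit corresponds to the transition from n = ∞ to n = 3.
This is the highest energy (shortest wavelength) transition in the Paschen series.

E_∞ = 0 eV
E_3 = -13.6057 × 5² / 3² = -37.7936111 eV

Energy at series limit:
ΔE = E_∞ - E_3 = 0 - (-37.7936111) = 37.7936111 eV
λ = hc/E = 1239.84 eV·nm / 37.7936111 eV = 32.80554 nm

This energy equals the ionization energy from the n = 3 state of B⁴⁺.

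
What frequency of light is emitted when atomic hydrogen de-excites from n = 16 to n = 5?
1.1874e+14 Hz

First, find the transition energy:
E_16 = -13.6057 / 16² = -0.05314727 eV
E_5 = -13.6057 / 5² = -0.54422800 eV
|ΔE| = |E_5 - E_16| = 0.49108073 eV

Convert to Joules: E = 0.49108073 eV × (1.602177 × 10⁻¹⁹ J/eV) = 7.867983e-20 J

Using E = hf:
f = E/h = 7.867983e-20 J / (6.62607 × 10⁻³⁴ J·s)
f = 1.1874e+14 Hz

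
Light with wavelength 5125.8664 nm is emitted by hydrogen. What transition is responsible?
n = 10 → n = 6

First, find the photon energy from the wavelength (hc = 1239.84 eV·nm):
E = hc/λ = 1239.84 eV·nm / 5125.8664 nm = 0.24187911 eV

The energy levels of hydrogen satisfy E_n = -13.6057 / n² eV, so an emission n_i → n_f releases
ΔE = 13.6057 × (1/n_f² − 1/n_i²) eV.

Setting ΔE equal to the photon energy:
1/n_f² − 1/n_i² = 0.24187911 / 13.6057 = 0.017777778

Since 1/n_i² must be positive, we need 1/n_f² > 0.017777778, i.e. n_f ≤ 7. For each allowed n_f, solve n_i = (1/n_f² − 0.017777778)^(−1/2) and check whether it is a whole number:
  n_f = 1: 1/n_i² = 1.000000000 − 0.017777778 = 0.982222222 → n_i = 1.009  (not an integer) ✗
  n_f = 2: 1/n_i² = 0.250000000 − 0.017777778 = 0.232222222 → n_i = 2.075  (not an integer) ✗
  n_f = 3: 1/n_i² = 0.111111111 − 0.017777778 = 0.093333333 → n_i = 3.273  (not an integer) ✗
  n_f = 4: 1/n_i² = 0.062500000 − 0.017777778 = 0.044722222 → n_i = 4.729  (not an integer) ✗
  n_f = 5: 1/n_i² = 0.040000000 − 0.017777778 = 0.022222222 → n_i = 6.708  (not an integer) ✗
  n_f = 6: 1/n_i² = 0.027777778 − 0.017777778 = 0.010000000 → n_i = 10.000  → integer, n_i = 10 ✓
  n_f = 7: 1/n_i² = 0.020408163 − 0.017777778 = 0.002630385 → n_i = 19.498  (not an integer) ✗

Only n_f = 6 gives an integer upper level, n_i = 10.

The transition is from n = 10 to n = 6 (emission).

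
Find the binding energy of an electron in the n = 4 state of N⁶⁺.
41.667 eV

The ionization energy is the energy needed to remove the electron completely (n → ∞).

For a hydrogen-like ion with Z = 7, E_n = -13.6057 Z² / n² eV.

At n = 4: E_4 = -13.6057 × 7² / 4² = -41.667456 eV
At n = ∞: E_∞ = 0 eV

Ionization energy = E_∞ - E_4 = 0 - (-41.667456) = 41.667456 eV
Ionization energy ≈ 41.667 eV

This is also called the binding energy of the electron in state n = 4.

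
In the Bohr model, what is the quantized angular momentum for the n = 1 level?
1.055e-34 J·s (or 1ℏ)

In the Bohr model, angular momentum is quantized:
L = nℏ

where ℏ = h/(2π) = 1.05457e-34 J·s

For n = 1:
L = 1 × 1.05457e-34 J·s
L = 1.055e-34 J·s

This can also be written as L = 1ℏ.
The angular momentum is an integer multiple of the reduced Planck constant.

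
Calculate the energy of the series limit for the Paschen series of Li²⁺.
13.605700 eV

The series limit corresponds to the transition from n = ∞ to n = 3.
This is the highest energy (shortest wavelength) transition in the Paschen series.

E_∞ = 0 eV
E_3 = -13.6057 × 3² / 3² = -13.605700 eV

Energy at series limit:
ΔE = E_∞ - E_3 = 0 - (-13.605700) = 13.605700 eV

This energy equals the ionization energy from the n = 3 state of Li²⁺.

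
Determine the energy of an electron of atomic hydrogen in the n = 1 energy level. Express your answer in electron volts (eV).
-13.606 eV

The energy levels of a hydrogen-like atom are given by:
E_n = -13.6057 eV / n²

For n = 1:
E_1 = -13.6057 eV / 1²
E_1 = -13.6057 eV / 1
E_1 = -13.606 eV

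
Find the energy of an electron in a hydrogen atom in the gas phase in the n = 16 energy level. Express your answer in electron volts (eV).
-0.0531 eV

The energy levels of a hydrogen-like atom are given by:
E_n = -13.6057 eV / n²

For n = 16:
E_16 = -13.6057 eV / 16²
E_16 = -13.6057 eV / 256
E_16 = -0.0531 eV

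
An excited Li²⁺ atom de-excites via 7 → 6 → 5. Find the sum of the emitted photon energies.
2.40 eV

The energy levels of Li²⁺ are E_n = -13.6057 × 3² / n² eV.

First transition (7 → 6):
ΔE₁ = |E_6 - E_7|
ΔE₁ = |-3.40142500 - (-2.49900612)| = 0.90242 eV

Second transition (6 → 5):
ΔE₂ = |E_5 - E_6|
ΔE₂ = |-4.89805200 - (-3.40142500)| = 1.49663 eV

Total energy released:
E_total = ΔE₁ + ΔE₂ = 0.90242 + 1.49663 = 2.40 eV

Note: This equals the direct transition 7 → 5: 2.40 eV ✓
Energy is conserved regardless of the path taken.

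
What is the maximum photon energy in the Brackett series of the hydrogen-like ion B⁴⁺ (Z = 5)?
21.259 eV

The series limit corresponds to the transition from n = ∞ to n = 4.
This is the highest energy (shortest wavelength) transition in the Brackett series.

E_∞ = 0 eV
E_4 = -13.6057 × 5² / 4² = -21.259 eV

Energy at series limit:
ΔE = E_∞ - E_4 = 0 - (-21.259) = 21.259 eV

This energy equals the ionization energy from the n = 4 state of B⁴⁺.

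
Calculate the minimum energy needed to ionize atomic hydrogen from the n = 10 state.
0.1361 eV

The ionization energy is the energy needed to remove the electron completely (n → ∞).

For hydrogen, E_n = -13.6057 eV / n².

At n = 10: E_10 = -13.6057 / 10² = -0.1360570 eV
At n = ∞: E_∞ = 0 eV

Ionization energy = E_∞ - E_10 = 0 - (-0.1360570) = 0.1360570 eV
Ionization energy ≈ 0.1361 eV

This is also called the binding energy of the electron in state n = 10.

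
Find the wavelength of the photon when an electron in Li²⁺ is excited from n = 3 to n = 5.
142.385177 nm

First, find the transition energy using E_n = -13.6057 Z² / n² eV:
E_3 = -13.6057 × 3² / 3² = -13.6057000000 eV
E_5 = -13.6057 × 3² / 5² = -4.8980520000 eV

Photon energy: |ΔE| = |E_5 - E_3| = 8.7076480000 eV

Convert to wavelength using E = hc/λ with hc = 1239.84 eV·nm:
λ = hc/E = 1239.84 eV·nm / 8.7076480000 eV
λ = 142.385177 nm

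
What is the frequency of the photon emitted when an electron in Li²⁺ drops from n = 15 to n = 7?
4.727e+14 Hz

First, find the transition energy:
E_15 = -13.6057 × 3² / 15² = -0.544228 eV
E_7 = -13.6057 × 3² / 7² = -2.499006 eV
|ΔE| = |E_7 - E_15| = 1.954778 eV

Convert to Joules: E = 1.954778 eV × (1.602177 × 10⁻¹⁹ J/eV) = 3.13190e-19 J

Using E = hf:
f = E/h = 3.13190e-19 J / (6.62607 × 10⁻³⁴ J·s)
f = 4.727e+14 Hz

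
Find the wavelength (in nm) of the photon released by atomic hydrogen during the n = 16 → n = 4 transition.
1555.226 nm

First, find the transition energy using E_n = -13.6057 / n² eV:
E_16 = -13.6057 / 16² = -0.053147266 eV
E_4 = -13.6057 / 4² = -0.850356250 eV

Photon energy: |ΔE| = |E_4 - E_16| = 0.797208984 eV

Convert to wavelength using E = hc/λ with hc = 1239.84 eV·nm:
λ = hc/E = 1239.84 eV·nm / 0.797208984 eV
λ = 1555.226 nm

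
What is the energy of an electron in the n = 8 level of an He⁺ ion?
-0.85036 eV

For hydrogen-like ions, the energy levels scale with Z²:
E_n = -13.6057 Z² / n² eV

For He⁺ (Z = 2) at n = 8:
E_8 = -13.6057 × 2² / 8²
E_8 = -13.6057 × 4 / 64
E_8 = -54.4228 / 64
E_8 = -0.85036 eV

The energy is 4 times more negative than hydrogen at the same n due to the stronger nuclear charge.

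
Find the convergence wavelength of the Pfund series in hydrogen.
2278.16283 nm

The series limit corresponds to the transition from n = ∞ to n = 5.
This is the highest energy (shortest wavelength) transition in the Pfund series.

E_∞ = 0 eV
E_5 = -13.6057 / 5² = -0.54422800000 eV

Energy at series limit:
ΔE = E_∞ - E_5 = 0 - (-0.54422800000) = 0.54422800000 eV
λ = hc/E = 1239.84 eV·nm / 0.54422800000 eV = 2278.16283 nm

This energy equals the ionization energy from the n = 5 state of hydrogen.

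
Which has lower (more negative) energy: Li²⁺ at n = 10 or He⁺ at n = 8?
Li²⁺ at n = 10 (E = -1.224513 eV)

Using E_n = -13.6057 Z² / n² eV:

Li²⁺ (Z = 3) at n = 10:
E = -13.6057 × 3² / 10² = -13.6057 × 9 / 100 = -1.224513000 eV

He⁺ (Z = 2) at n = 8:
E = -13.6057 × 2² / 8² = -13.6057 × 4 / 64 = -0.850356250 eV

Since -1.224513000 eV < -0.850356250 eV,
Li²⁺ at n = 10 is more tightly bound (requires more energy to ionize).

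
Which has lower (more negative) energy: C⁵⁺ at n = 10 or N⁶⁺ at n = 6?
N⁶⁺ at n = 6 (E = -18.5189 eV)

Using E_n = -13.6057 Z² / n² eV:

C⁵⁺ (Z = 6) at n = 10:
E = -13.6057 × 6² / 10² = -13.6057 × 36 / 100 = -4.8980520 eV

N⁶⁺ (Z = 7) at n = 6:
E = -13.6057 × 7² / 6² = -13.6057 × 49 / 36 = -18.5188694 eV

Since -18.5188694 eV < -4.8980520 eV,
N⁶⁺ at n = 6 is more tightly bound (requires more energy to ionize).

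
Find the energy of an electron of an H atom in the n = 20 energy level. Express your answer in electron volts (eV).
-0.03 eV

The energy levels of a hydrogen-like atom are given by:
E_n = -13.6057 eV / n²

For n = 20:
E_20 = -13.6057 eV / 20²
E_20 = -13.6057 eV / 400
E_20 = -0.03 eV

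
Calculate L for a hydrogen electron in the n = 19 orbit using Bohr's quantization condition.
2.00369e-33 J·s (or 19ℏ)

In the Bohr model, angular momentum is quantized:
L = nℏ

where ℏ = h/(2π) = 1.0545718e-34 J·s

For n = 19:
L = 19 × 1.0545718e-34 J·s
L = 2.00369e-33 J·s

This can also be written as L = 19ℏ.
The angular momentum is an integer multiple of the reduced Planck constant.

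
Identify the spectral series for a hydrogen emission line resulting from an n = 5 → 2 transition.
Balmer series

The spectral series in hydrogen are named based on the final (lower) energy level:
- Lyman series: n_final = 1 (ultraviolet)
- Balmer series: n_final = 2 (visible/near-UV)
- Paschen series: n_final = 3 (infrared)
- Brackett series: n_final = 4 (infrared)
- Pfund series: n_final = 5 (far infrared)

Since this transition ends at n = 2, it belongs to the Balmer series.

For reference, this 5 → 2 line has photon energy
ΔE = 13.6057 eV × (1/2² - 1/5²) = 2.85719700 eV,
corresponding to wavelength λ = hc/ΔE = 1239.84 eV·nm / 2.85719700 eV = 433.9358 nm in the visible/near-UV region.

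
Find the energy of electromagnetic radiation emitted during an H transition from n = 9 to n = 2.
3.2335 eV

The energy levels are E_n = -13.6057 eV / n².

Energy at n = 9: E_9 = -13.6057 / 9² = -0.1679716 eV
Energy at n = 2: E_2 = -13.6057 / 2² = -3.4014250 eV

For emission (electron falling to lower state), the photon energy is:
E_photon = E_9 - E_2 = |-0.1679716 - (-3.4014250)|
E_photon = 3.2335 eV

This energy is carried away by the emitted photon.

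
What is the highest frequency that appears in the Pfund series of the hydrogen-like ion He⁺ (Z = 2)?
5.2638e+14 Hz

The series limit corresponds to the transition from n = ∞ to n = 5.
This is the highest energy (shortest wavelength) transition in the Pfund series.

E_∞ = 0 eV
E_5 = -13.6057 × 2² / 5² = -2.1769120 eV

Energy at series limit:
ΔE = E_∞ - E_5 = 0 - (-2.1769120) = 2.1769120 eV
E = 2.1769120 eV × (1.602177 × 10⁻¹⁹ J/eV) = 3.487798e-19 J
f = E/h = 3.487798e-19 J / (6.62607 × 10⁻³⁴ J·s) = 5.2638e+14 Hz

This energy equals the ionization energy from the n = 5 state of He⁺.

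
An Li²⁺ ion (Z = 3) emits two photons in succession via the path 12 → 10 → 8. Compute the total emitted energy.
1.062945 eV

The energy levels of Li²⁺ are E_n = -13.6057 × 3² / n² eV.

First transition (12 → 10):
ΔE₁ = |E_10 - E_12|
ΔE₁ = |-1.224513000000 - (-0.850356250000)| = 0.374156750 eV

Second transition (10 → 8):
ΔE₂ = |E_8 - E_10|
ΔE₂ = |-1.913301562500 - (-1.224513000000)| = 0.688788563 eV

Total energy released:
E_total = ΔE₁ + ΔE₂ = 0.374156750 + 0.688788563 = 1.062945 eV

Note: This equals the direct transition 12 → 8: 1.062945 eV ✓
Energy is conserved regardless of the path taken.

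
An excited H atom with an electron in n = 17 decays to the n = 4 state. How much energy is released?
0.803278 eV

The energy levels are E_n = -13.6057 eV / n².

Energy at n = 17: E_17 = -13.6057 / 17² = -0.047078547 eV
Energy at n = 4: E_4 = -13.6057 / 4² = -0.850356250 eV

For emission (electron falling to lower state), the photon energy is:
E_photon = E_17 - E_4 = |-0.047078547 - (-0.850356250)|
E_photon = 0.803278 eV

This energy is carried away by the emitted photon.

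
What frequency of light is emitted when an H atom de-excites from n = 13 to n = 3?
3.46e+14 Hz

First, find the transition energy:
E_13 = -13.6057 / 13² = -0.0805071 eV
E_3 = -13.6057 / 3² = -1.5117444 eV
|ΔE| = |E_3 - E_13| = 1.4312373 eV

Convert to Joules: E = 1.4312373 eV × (1.602177 × 10⁻¹⁹ J/eV) = 2.2931e-19 J

Using E = hf:
f = E/h = 2.2931e-19 J / (6.62607 × 10⁻³⁴ J·s)
f = 3.46e+14 Hz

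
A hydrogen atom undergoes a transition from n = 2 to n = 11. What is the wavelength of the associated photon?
376.97 nm

First, find the transition energy using E_n = -13.6057 / n² eV:
E_2 = -13.6057 / 2² = -3.401425 eV
E_11 = -13.6057 / 11² = -0.112444 eV

Photon energy: |ΔE| = |E_11 - E_2| = 3.288981 eV

Convert to wavelength using E = hc/λ with hc = 1239.84 eV·nm:
λ = hc/E = 1239.84 eV·nm / 3.288981 eV
λ = 376.97 nm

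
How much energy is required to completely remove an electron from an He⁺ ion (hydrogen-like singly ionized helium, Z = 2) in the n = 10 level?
0.544228 eV

The ionization energy is the energy needed to remove the electron completely (n → ∞).

For a hydrogen-like ion with Z = 2, E_n = -13.6057 Z² / n² eV.

At n = 10: E_10 = -13.6057 × 2² / 10² = -0.544228000 eV
At n = ∞: E_∞ = 0 eV

Ionization energy = E_∞ - E_10 = 0 - (-0.544228000) = 0.544228000 eV
Ionization energy ≈ 0.544228 eV

This is also called the binding energy of the electron in state n = 10.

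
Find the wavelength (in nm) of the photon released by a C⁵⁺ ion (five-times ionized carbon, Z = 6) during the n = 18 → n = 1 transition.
2.5391 nm

First, find the transition energy using E_n = -13.6057 Z² / n² eV:
E_18 = -13.6057 × 6² / 18² = -1.511744 eV
E_1 = -13.6057 × 6² / 1² = -489.805200 eV

Photon energy: |ΔE| = |E_1 - E_18| = 488.293456 eV

Convert to wavelength using E = hc/λ with hc = 1239.84 eV·nm:
λ = hc/E = 1239.84 eV·nm / 488.293456 eV
λ = 2.5391 nm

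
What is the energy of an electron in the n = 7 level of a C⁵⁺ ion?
-9.99602 eV

For hydrogen-like ions, the energy levels scale with Z²:
E_n = -13.6057 Z² / n² eV

For C⁵⁺ (Z = 6) at n = 7:
E_7 = -13.6057 × 6² / 7²
E_7 = -13.6057 × 36 / 49
E_7 = -489.8052 / 49
E_7 = -9.99602 eV

The energy is 36 times more negative than hydrogen at the same n due to the stronger nuclear charge.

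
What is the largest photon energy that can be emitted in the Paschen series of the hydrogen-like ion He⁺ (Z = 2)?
6.05 eV

The series limit corresponds to the transition from n = ∞ to n = 3.
This is the highest energy (shortest wavelength) transition in the Paschen series.

E_∞ = 0 eV
E_3 = -13.6057 × 2² / 3² = -6.05 eV

Energy at series limit:
ΔE = E_∞ - E_3 = 0 - (-6.05) = 6.05 eV

This energy equals the ionization energy from the n = 3 state of He⁺.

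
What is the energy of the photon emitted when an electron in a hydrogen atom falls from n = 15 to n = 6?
0.32 eV

The energy levels are E_n = -13.6057 eV / n².

Energy at n = 15: E_15 = -13.6057 / 15² = -0.06047 eV
Energy at n = 6: E_6 = -13.6057 / 6² = -0.37794 eV

For emission (electron falling to lower state), the photon energy is:
E_photon = E_15 - E_6 = |-0.06047 - (-0.37794)|
E_photon = 0.32 eV

This energy is carried away by the emitted photon.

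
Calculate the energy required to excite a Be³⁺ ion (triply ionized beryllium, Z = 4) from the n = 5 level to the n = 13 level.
7.419534 eV

The energy levels of a hydrogen-like atom are E_n = -13.6057 Z² eV / n².

Energy at n = 5: E_5 = -13.6057 × 4² / 5² = -8.707648000 eV
Energy at n = 13: E_13 = -13.6057 × 4² / 13² = -1.288113609 eV

The excitation energy is the difference:
ΔE = E_13 - E_5
ΔE = -1.288113609 - (-8.707648000)
ΔE = 7.419534 eV

Since this is positive, energy must be absorbed (photon absorption).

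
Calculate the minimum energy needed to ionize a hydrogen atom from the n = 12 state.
0.09448 eV

The ionization energy is the energy needed to remove the electron completely (n → ∞).

For hydrogen, E_n = -13.6057 eV / n².

At n = 12: E_12 = -13.6057 / 12² = -0.09448403 eV
At n = ∞: E_∞ = 0 eV

Ionization energy = E_∞ - E_12 = 0 - (-0.09448403) = 0.09448403 eV
Ionization energy ≈ 0.09448 eV

This is also called the binding energy of the electron in state n = 12.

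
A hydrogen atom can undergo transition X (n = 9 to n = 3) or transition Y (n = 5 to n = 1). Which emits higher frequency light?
5 → 1

Calculate the energy for each transition:

Transition 9 → 3:
ΔE₁ = |E_3 - E_9| = |-13.6057/3² - (-13.6057/9²)|
ΔE₁ = |-1.511744444 - (-0.167971605)| = 1.343773 eV

Transition 5 → 1:
ΔE₂ = |E_1 - E_5| = |-13.6057/1² - (-13.6057/5²)|
ΔE₂ = |-13.605700000 - (-0.544228000)| = 13.061472 eV

Since 13.061472 eV > 1.343773 eV, the transition 5 → 1 emits the more energetic photon.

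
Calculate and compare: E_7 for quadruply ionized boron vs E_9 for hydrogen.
B⁴⁺ at n = 7 (E = -6.941684 eV)

Using E_n = -13.6057 Z² / n² eV:

B⁴⁺ (Z = 5) at n = 7:
E = -13.6057 × 5² / 7² = -13.6057 × 25 / 49 = -6.941683673 eV

H (Z = 1) at n = 9:
E = -13.6057 × 1² / 9² = -13.6057 × 1 / 81 = -0.167971605 eV

Since -6.941683673 eV < -0.167971605 eV,
B⁴⁺ at n = 7 is more tightly bound (requires more energy to ionize).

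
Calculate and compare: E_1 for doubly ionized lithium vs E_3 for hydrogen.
Li²⁺ at n = 1 (E = -122.451300 eV)

Using E_n = -13.6057 Z² / n² eV:

Li²⁺ (Z = 3) at n = 1:
E = -13.6057 × 3² / 1² = -13.6057 × 9 / 1 = -122.451300000 eV

H (Z = 1) at n = 3:
E = -13.6057 × 1² / 3² = -13.6057 × 1 / 9 = -1.511744444 eV

Since -122.451300000 eV < -1.511744444 eV,
Li²⁺ at n = 1 is more tightly bound (requires more energy to ionize).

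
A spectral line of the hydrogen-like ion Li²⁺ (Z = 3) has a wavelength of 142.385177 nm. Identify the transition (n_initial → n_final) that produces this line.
n = 5 → n = 3

First, find the photon energy from the wavelength (hc = 1239.84 eV·nm):
E = hc/λ = 1239.84 eV·nm / 142.385177 nm = 8.7076480 eV

The energy levels of Li²⁺ satisfy E_n = -13.6057 × 3² / n² eV, so an emission n_i → n_f releases
ΔE = 13.6057 × 3² × (1/n_f² − 1/n_i²) eV.

Setting ΔE equal to the photon energy:
1/n_f² − 1/n_i² = 8.7076480 / (13.6057 × 3²) = 0.071111111

Since 1/n_i² must be positive, we need 1/n_f² > 0.071111111, i.e. n_f ≤ 3. For each allowed n_f, solve n_i = (1/n_f² − 0.071111111)^(−1/2) and check whether it is a whole number:
  n_f = 1: 1/n_i² = 1.000000000 − 0.071111111 = 0.928888889 → n_i = 1.038  (not an integer) ✗
  n_f = 2: 1/n_i² = 0.250000000 − 0.071111111 = 0.178888889 → n_i = 2.364  (not an integer) ✗
  n_f = 3: 1/n_i² = 0.111111111 − 0.071111111 = 0.040000000 → n_i = 5.000  → integer, n_i = 5 ✓

Only n_f = 3 gives an integer upper level, n_i = 5.

The transition is from n = 5 to n = 3 (emission).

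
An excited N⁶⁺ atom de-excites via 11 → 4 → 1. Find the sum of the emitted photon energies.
661.169554 eV

The energy levels of N⁶⁺ are E_n = -13.6057 × 7² / n² eV.

First transition (11 → 4):
ΔE₁ = |E_4 - E_11|
ΔE₁ = |-41.667456250000 - (-5.509746280992)| = 36.157709969 eV

Second transition (4 → 1):
ΔE₂ = |E_1 - E_4|
ΔE₂ = |-666.679300000000 - (-41.667456250000)| = 625.011843750 eV

Total energy released:
E_total = ΔE₁ + ΔE₂ = 36.157709969 + 625.011843750 = 661.169554 eV

Note: This equals the direct transition 11 → 1: 661.169554 eV ✓
Energy is conserved regardless of the path taken.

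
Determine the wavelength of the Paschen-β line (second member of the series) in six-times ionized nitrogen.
26.152379 nm

The lines of a series are numbered from the longest wavelength (smallest ΔE) outward; the second line is the transition from n = n_f + 2 to n_f.
The Paschen series has all transitions ending at n_f = 3.

For N⁶⁺ (Z = 7), the second line (β-line) is the jump from n = 5 to n = 3:
E_5 = -13.6057 × 7² / 5² = -26.66717200 eV
E_3 = -13.6057 × 7² / 3² = -74.07547778 eV
ΔE = E_5 - E_3 = 47.40830578 eV

λ = hc/E = 1239.84 eV·nm / 47.40830578 eV
λ = 26.152379 nm

This is the β-line of the Paschen series in N⁶⁺.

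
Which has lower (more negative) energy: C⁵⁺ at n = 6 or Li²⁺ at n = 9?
C⁵⁺ at n = 6 (E = -13.605700 eV)

Using E_n = -13.6057 Z² / n² eV:

C⁵⁺ (Z = 6) at n = 6:
E = -13.6057 × 6² / 6² = -13.6057 × 36 / 36 = -13.605700000 eV

Li²⁺ (Z = 3) at n = 9:
E = -13.6057 × 3² / 9² = -13.6057 × 9 / 81 = -1.511744444 eV

Since -13.605700000 eV < -1.511744444 eV,
C⁵⁺ at n = 6 is more tightly bound (requires more energy to ionize).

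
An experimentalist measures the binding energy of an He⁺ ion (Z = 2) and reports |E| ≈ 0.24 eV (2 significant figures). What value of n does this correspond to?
n = 15

The exact energy levels follow E_n = -13.6057 Z² / n² eV with Z = 2.

The measured value (-0.24 eV) is reported to only 2 significant figures, so we must test candidate n values and see which one matches to that precision.

Candidate energies:
  n = 13:  E = -13.6057 × 2² / 13² = -0.32203 eV
  n = 14:  E = -13.6057 × 2² / 14² = -0.27767 eV
  n = 15:  E = -13.6057 × 2² / 15² = -0.24188 eV  ← matches
  n = 16:  E = -13.6057 × 2² / 16² = -0.21259 eV
  n = 17:  E = -13.6057 × 2² / 17² = -0.18831 eV

Checking against the measurement of -0.24 eV (2 sig figs), only n = 15 agrees:
E_15 = -0.24188 eV, which rounds to -0.24 eV ✓

Therefore n = 15.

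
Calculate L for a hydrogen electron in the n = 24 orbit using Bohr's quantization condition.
2.5310e-33 J·s (or 24ℏ)

In the Bohr model, angular momentum is quantized:
L = nℏ

where ℏ = h/(2π) = 1.054572e-34 J·s

For n = 24:
L = 24 × 1.054572e-34 J·s
L = 2.5310e-33 J·s

This can also be written as L = 24ℏ.
The angular momentum is an integer multiple of the reduced Planck constant.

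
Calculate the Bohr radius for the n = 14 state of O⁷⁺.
1.296484 nm (or 12.964842 Å)

The Bohr radius formula is:
r_n = n² a₀ / Z

where a₀ = 0.052917721 nm is the Bohr radius.

For O⁷⁺ (Z = 8) at n = 14:
r_14 = 14² × 0.052917721 nm / 8
r_14 = 196 × 0.052917721 nm / 8
r_14 = 10.3718733 nm / 8
r_14 = 1.296484 nm

The electron orbits at approximately 1.296484 nm from the nucleus.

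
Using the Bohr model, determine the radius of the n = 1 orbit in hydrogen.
0.0529 nm (or 0.5292 Å)

The Bohr radius formula is:
r_n = n² a₀ / Z

where a₀ = 0.0529177 nm is the Bohr radius.

For H (Z = 1) at n = 1:
r_1 = 1² × 0.0529177 nm / 1
r_1 = 1 × 0.0529177 nm / 1
r_1 = 0.05292 nm / 1
r_1 = 0.0529 nm

The electron orbits at approximately 0.0529 nm from the nucleus.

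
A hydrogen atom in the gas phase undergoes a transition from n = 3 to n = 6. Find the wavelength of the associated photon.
1093.51816 nm

First, find the transition energy using E_n = -13.6057 / n² eV:
E_3 = -13.6057 / 3² = -1.5117444444 eV
E_6 = -13.6057 / 6² = -0.3779361111 eV

Photon energy: |ΔE| = |E_6 - E_3| = 1.1338083333 eV

Convert to wavelength using E = hc/λ with hc = 1239.84 eV·nm:
λ = hc/E = 1239.84 eV·nm / 1.1338083333 eV
λ = 1093.51816 nm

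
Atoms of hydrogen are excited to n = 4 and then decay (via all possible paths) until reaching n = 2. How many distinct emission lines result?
3

The electron can occupy levels n = 2, 3, ..., 4 during de-excitation — that is m = 4 - 2 + 1 = 3 distinct levels.

The number of distinct spectral lines equals the number of ways to choose 2 of these m levels (each pair gives one possible emission transition):

Number of lines = m(m-1)/2 = 3×2/2 = 3

These correspond to all possible transitions between the 3 levels:
4 → 3, 4 → 2, 3 → 2

Each transition produces a photon with a unique energy (and thus wavelength). This count does not depend on Z.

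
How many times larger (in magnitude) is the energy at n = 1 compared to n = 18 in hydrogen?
324.0000

Using E_n = -13.6057 Z² / n² eV with Z = 1:

E_1 = -13.6057 / 1² = -13.6057 / 1 = -13.6057000000 eV
E_18 = -13.6057 / 18² = -13.6057 / 324 = -0.0419929012 eV

The ratio is:
E_1/E_18 = (-13.6057000000) / (-0.0419929012)
E_1/E_18 = (-13.6057/1) / (-13.6057/324)
E_1/E_18 = 324/1
E_1/E_18 = 324.0000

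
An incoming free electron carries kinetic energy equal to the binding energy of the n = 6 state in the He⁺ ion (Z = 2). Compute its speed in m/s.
7.2923e+05 m/s (or 0.243245% of c)

The binding energy at n = 6 for He⁺ is:
E_6 = -13.6057 × 2²/6² = -1.51174444 eV
|E_6| = 1.51174444 eV

Convert to Joules:
KE = 1.51174444 eV × (1.602177 × 10⁻¹⁹ J/eV) = 2.422082e-19 J

Using KE = ½mv²:
v = √(2·KE/m_e)
v = √(2 × 2.422082e-19 J / 9.10938 × 10⁻³¹ kg)
v = 7.2923e+05 m/s

This is approximately 0.243245% the speed of light.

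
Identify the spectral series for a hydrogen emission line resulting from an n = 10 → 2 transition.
Balmer series

The spectral series in hydrogen are named based on the final (lower) energy level:
- Lyman series: n_final = 1 (ultraviolet)
- Balmer series: n_final = 2 (visible/near-UV)
- Paschen series: n_final = 3 (infrared)
- Brackett series: n_final = 4 (infrared)
- Pfund series: n_final = 5 (far infrared)

Since this transition ends at n = 2, it belongs to the Balmer series.

For reference, this 10 → 2 line has photon energy
ΔE = 13.6057 eV × (1/2² - 1/10²) = 3.265368000 eV,
corresponding to wavelength λ = hc/ΔE = 1239.84 eV·nm / 3.265368000 eV = 379.69380 nm in the visible/near-UV region.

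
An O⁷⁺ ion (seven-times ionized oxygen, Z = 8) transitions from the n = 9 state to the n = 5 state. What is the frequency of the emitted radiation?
5.82262e+15 Hz

First, find the transition energy:
E_9 = -13.6057 × 8² / 9² = -10.7501827 eV
E_5 = -13.6057 × 8² / 5² = -34.8305920 eV
|ΔE| = |E_5 - E_9| = 24.0804093 eV

Convert to Joules: E = 24.0804093 eV × (1.602177 × 10⁻¹⁹ J/eV) = 3.8581078e-18 J

Using E = hf:
f = E/h = 3.8581078e-18 J / (6.62607 × 10⁻³⁴ J·s)
f = 5.82262e+15 Hz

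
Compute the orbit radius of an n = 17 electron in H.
15.293221 nm (or 152.932214 Å)

The Bohr radius formula is:
r_n = n² a₀ / Z

where a₀ = 0.052917721 nm is the Bohr radius.

For H (Z = 1) at n = 17:
r_17 = 17² × 0.052917721 nm / 1
r_17 = 289 × 0.052917721 nm / 1
r_17 = 15.2932214 nm / 1
r_17 = 15.293221 nm

The electron orbits at approximately 15.293221 nm from the nucleus.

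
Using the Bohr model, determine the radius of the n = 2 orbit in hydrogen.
0.21167 nm (or 2.11671 Å)

The Bohr radius formula is:
r_n = n² a₀ / Z

where a₀ = 0.05291772 nm is the Bohr radius.

For H (Z = 1) at n = 2:
r_2 = 2² × 0.05291772 nm / 1
r_2 = 4 × 0.05291772 nm / 1
r_2 = 0.211671 nm / 1
r_2 = 0.21167 nm

The electron orbits at approximately 0.21167 nm from the nucleus.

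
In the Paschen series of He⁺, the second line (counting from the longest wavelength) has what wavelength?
320.37 nm

The lines of a series are numbered from the longest wavelength (smallest ΔE) outward; the second line is the transition from n = n_f + 2 to n_f.
The Paschen series has all transitions ending at n_f = 3.

For He⁺ (Z = 2), the second line (β-line) is the jump from n = 5 to n = 3:
E_5 = -13.6057 × 2² / 5² = -2.176912 eV
E_3 = -13.6057 × 2² / 3² = -6.046978 eV
ΔE = E_5 - E_3 = 3.870066 eV

λ = hc/E = 1239.84 eV·nm / 3.870066 eV
λ = 320.37 nm

This is the β-line of the Paschen series in He⁺.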